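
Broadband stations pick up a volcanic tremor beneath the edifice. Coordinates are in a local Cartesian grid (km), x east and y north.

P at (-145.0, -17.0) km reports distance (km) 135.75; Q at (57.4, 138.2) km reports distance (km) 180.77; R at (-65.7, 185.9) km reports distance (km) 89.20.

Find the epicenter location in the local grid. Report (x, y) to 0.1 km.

Circle about each station: (x + 145.0)² + (y + 17.0)² = 135.75²; (x − 57.4)² + (y − 138.2)² = 180.77²; (x + 65.7)² + (y − 185.9)² = 89.20².
Subtracting pairs of circle equations eliminates x²+y² and gives linear equations (the radical axes):
404.8 x + 310.4 y = -13169.73
158.6 x + 405.8 y = 28032.72
Solving the 2×2 system: x ≈ -122.1, y ≈ 116.8 km.

-122.1 km east, 116.8 km north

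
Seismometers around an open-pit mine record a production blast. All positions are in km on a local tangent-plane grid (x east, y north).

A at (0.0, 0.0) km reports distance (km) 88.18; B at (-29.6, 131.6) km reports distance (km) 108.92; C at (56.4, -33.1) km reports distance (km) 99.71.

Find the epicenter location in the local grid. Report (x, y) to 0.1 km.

Circle about each station: x² + y² = 88.18²; (x + 29.6)² + (y − 131.6)² = 108.92²; (x − 56.4)² + (y + 33.1)² = 99.71².
Subtracting pairs of circle equations eliminates x²+y² and gives linear equations (the radical axes):
-59.2 x + 263.2 y = 14106.87
112.8 x − 66.2 y = 2110.20
Solving the 2×2 system: x ≈ 57.8, y ≈ 66.6 km.
Check against A (with the unrounded x, y): √(x²+y²) = 88.18 ≈ 88.18 km. ✓

x ≈ 57.8 km, y ≈ 66.6 km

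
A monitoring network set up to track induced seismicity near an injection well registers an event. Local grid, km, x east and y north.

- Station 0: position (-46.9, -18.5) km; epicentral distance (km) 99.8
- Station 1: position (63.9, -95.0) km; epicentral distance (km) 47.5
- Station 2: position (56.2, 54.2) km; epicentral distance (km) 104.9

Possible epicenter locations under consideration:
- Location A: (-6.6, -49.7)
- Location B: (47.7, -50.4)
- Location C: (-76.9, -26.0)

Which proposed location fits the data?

For each candidate, compare |candidate − station| to the reported distance:
Location A: residuals Station 0 48.8, Station 1 36.3, Station 2 16.5 → max 48.8 km
Location B: residuals Station 0 0.0, Station 1 0.0, Station 2 0.0 → max 0.0 km
Location C: residuals Station 0 68.9, Station 1 109.3, Station 2 50.5 → max 109.3 km
Only Location B has all residuals ≈ 0.

Location B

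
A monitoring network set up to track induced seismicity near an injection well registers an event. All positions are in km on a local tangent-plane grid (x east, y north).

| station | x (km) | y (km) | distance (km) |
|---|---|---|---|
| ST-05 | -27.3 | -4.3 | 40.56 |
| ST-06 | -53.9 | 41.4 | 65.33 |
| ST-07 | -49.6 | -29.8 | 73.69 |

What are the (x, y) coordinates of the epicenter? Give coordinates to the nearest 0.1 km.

x ≈ 6.9 km, y ≈ 17.5 km

Circle about each station: (x + 27.3)² + (y + 4.3)² = 40.56²; (x + 53.9)² + (y − 41.4)² = 65.33²; (x + 49.6)² + (y + 29.8)² = 73.69².
Subtracting the ST-05 equation from the ST-06 and ST-07 equations removes the quadratic terms:
-53.2 x + 91.4 y = 1232.49
-44.6 x − 51.0 y = -1200.68
Solving the 2×2 system: x ≈ 6.9, y ≈ 17.5 km.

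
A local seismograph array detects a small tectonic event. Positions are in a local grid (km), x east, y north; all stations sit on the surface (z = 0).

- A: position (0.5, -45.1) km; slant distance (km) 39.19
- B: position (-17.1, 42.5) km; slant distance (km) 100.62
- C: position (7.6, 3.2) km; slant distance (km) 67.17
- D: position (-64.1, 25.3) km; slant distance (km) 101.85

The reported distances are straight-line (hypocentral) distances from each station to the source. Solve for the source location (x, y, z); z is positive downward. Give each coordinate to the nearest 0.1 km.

Each station gives a sphere (x−x_i)² + (y−y_i)² + z² = d_i² (stations at z=0).
Subtracting the A sphere from B and C: z² cancels, leaving linear equations in x and y:
-35.2 x + 175.2 y = -8524.13
14.2 x + 96.6 y = -4942.21
Solving: x ≈ -7.209, y ≈ -50.102 km (keep extra digits for the depth step; rounded: -7.2, -50.1).
Then from the A sphere: z² = 39.19² − (x − 0.5)² − (y + 45.1)² with x = -7.209, y = -50.102, so z ≈ 38.097 ≈ 38.1 km.
Check against D (with the unrounded solution): distance 101.85 ≈ 101.85 km. ✓

(-7.2, -50.1, 38.1)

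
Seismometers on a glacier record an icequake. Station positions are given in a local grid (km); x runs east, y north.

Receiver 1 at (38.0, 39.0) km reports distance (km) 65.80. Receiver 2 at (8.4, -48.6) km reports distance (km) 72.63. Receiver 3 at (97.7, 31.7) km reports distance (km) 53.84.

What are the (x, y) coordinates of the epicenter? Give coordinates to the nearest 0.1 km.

Circle about each station: (x − 38.0)² + (y − 39.0)² = 65.80²; (x − 8.4)² + (y + 48.6)² = 72.63²; (x − 97.7)² + (y − 31.7)² = 53.84².
Subtracting pairs of circle equations eliminates x²+y² and gives linear equations (the radical axes):
-59.2 x − 175.2 y = -1477.96
119.4 x − 14.6 y = 9016.07
Solving the 2×2 system: x ≈ 73.5, y ≈ -16.4 km.

73.5 km east, -16.4 km north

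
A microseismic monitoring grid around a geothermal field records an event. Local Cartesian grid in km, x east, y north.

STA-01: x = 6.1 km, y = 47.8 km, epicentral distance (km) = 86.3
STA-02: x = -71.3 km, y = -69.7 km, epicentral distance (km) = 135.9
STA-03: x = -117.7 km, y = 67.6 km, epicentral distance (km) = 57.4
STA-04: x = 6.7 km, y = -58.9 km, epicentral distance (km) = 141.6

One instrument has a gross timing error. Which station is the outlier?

STA-01

Solve using three stations at a time. Using STA-02, STA-03, STA-04 (subtract circle equations pairwise → linear system) gives (x, y) ≈ (-60.4, 65.7).
Distances from that point to each station vs reported:
  STA-01: calculated 68.9 vs reported 86.3 → residual 17.4 km
  STA-02: calculated 135.9 vs reported 135.9 → residual 0.0 km
  STA-03: calculated 57.3 vs reported 57.4 → residual 0.1 km
  STA-04: calculated 141.6 vs reported 141.6 → residual 0.0 km
STA-02, STA-03, STA-04 are mutually consistent (residuals ≈ 0); STA-01 is off by 17.4 km.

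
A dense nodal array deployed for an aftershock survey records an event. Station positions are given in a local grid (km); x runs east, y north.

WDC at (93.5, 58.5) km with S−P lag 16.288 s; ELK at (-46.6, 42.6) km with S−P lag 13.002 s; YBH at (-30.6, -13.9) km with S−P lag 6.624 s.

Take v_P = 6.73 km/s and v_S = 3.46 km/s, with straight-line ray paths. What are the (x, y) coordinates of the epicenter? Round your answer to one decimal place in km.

Distance from S−P lag: d = Δt · v_P v_S / (v_P − v_S) = Δt · (6.73·3.46)/(6.73−3.46) ≈ 7.1210·Δt.
So d_WDC = 115.99, d_ELK = 92.59, d_YBH = 47.17 km.
Circle about each station: (x − 93.5)² + (y − 58.5)² = 115.99²; (x + 46.6)² + (y − 42.6)² = 92.59²; (x + 30.6)² + (y + 13.9)² = 47.17².
Subtracting the WDC equation from the ELK and YBH equations removes the quadratic terms:
-280.2 x − 31.8 y = -3297.41
-248.2 x − 144.8 y = 193.74
Solving the 2×2 system: x ≈ 14.8, y ≈ -26.7 km.

x ≈ 14.8 km, y ≈ -26.7 km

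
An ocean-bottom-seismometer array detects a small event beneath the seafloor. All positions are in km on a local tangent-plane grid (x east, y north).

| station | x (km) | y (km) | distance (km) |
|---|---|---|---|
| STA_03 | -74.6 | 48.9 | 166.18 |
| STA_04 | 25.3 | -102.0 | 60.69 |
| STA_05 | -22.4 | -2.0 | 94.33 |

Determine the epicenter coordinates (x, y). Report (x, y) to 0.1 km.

Circle about each station: (x + 74.6)² + (y − 48.9)² = 166.18²; (x − 25.3)² + (y + 102.0)² = 60.69²; (x + 22.4)² + (y + 2.0)² = 94.33².
Subtracting the STA_03 equation from the STA_04 and STA_05 equations removes the quadratic terms:
199.8 x − 301.8 y = 27020.24
104.4 x − 101.8 y = 11267.03
Solving the 2×2 system: x ≈ 58.2, y ≈ -51.0 km.

(58.2, -51.0)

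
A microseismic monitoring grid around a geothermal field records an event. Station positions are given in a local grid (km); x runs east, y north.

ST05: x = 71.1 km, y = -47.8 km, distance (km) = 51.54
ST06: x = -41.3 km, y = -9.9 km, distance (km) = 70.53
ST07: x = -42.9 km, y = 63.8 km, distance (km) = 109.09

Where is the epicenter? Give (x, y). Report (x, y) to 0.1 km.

x ≈ 28.7 km, y ≈ -18.5 km

Circle about each station: (x − 71.1)² + (y + 47.8)² = 51.54²; (x + 41.3)² + (y + 9.9)² = 70.53²; (x + 42.9)² + (y − 63.8)² = 109.09².
Subtracting pairs of circle equations eliminates x²+y² and gives linear equations (the radical axes):
-224.8 x + 75.8 y = -7854.46
-228.0 x + 223.2 y = -10673.46
Solving the 2×2 system: x ≈ 28.7, y ≈ -18.5 km.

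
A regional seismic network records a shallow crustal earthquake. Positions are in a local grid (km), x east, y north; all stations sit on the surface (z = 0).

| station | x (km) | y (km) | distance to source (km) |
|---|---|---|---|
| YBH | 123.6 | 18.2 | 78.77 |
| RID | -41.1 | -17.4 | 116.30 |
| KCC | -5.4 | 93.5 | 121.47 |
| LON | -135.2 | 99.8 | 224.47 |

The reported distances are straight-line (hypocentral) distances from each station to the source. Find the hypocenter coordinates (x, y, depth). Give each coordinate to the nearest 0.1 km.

x ≈ 62.5 km, y ≈ 4.9 km, depth ≈ 47.9 km

Each station gives a sphere (x−x_i)² + (y−y_i)² + z² = d_i² (stations at z=0).
Subtracting the YBH sphere from RID and KCC: z² cancels, leaving linear equations in x and y:
-329.4 x − 71.2 y = -20937.21
-258.0 x + 150.6 y = -15387.04
Solving: x ≈ 62.502, y ≈ 4.903 km (keep extra digits for the depth step; rounded: 62.5, 4.9).
Then from the YBH sphere: z² = 78.77² − (x − 123.6)² − (y − 18.2)² with x = 62.502, y = 4.903, so z ≈ 47.906 ≈ 47.9 km.
Check against LON (with the unrounded solution): distance 224.47 ≈ 224.47 km. ✓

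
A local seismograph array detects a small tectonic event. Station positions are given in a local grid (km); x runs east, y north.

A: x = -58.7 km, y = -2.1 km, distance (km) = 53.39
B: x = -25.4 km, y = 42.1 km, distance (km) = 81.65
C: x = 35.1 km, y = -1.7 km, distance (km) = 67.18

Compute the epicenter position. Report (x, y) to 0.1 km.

-20.5 km east, -39.4 km north

Circle about each station: (x + 58.7)² + (y + 2.1)² = 53.39²; (x + 25.4)² + (y − 42.1)² = 81.65²; (x − 35.1)² + (y + 1.7)² = 67.18².
Subtracting the A equation from the B and C equations removes the quadratic terms:
66.6 x + 88.4 y = -4848.76
187.6 x + 0.8 y = -3877.86
Solving the 2×2 system: x ≈ -20.5, y ≈ -39.4 km.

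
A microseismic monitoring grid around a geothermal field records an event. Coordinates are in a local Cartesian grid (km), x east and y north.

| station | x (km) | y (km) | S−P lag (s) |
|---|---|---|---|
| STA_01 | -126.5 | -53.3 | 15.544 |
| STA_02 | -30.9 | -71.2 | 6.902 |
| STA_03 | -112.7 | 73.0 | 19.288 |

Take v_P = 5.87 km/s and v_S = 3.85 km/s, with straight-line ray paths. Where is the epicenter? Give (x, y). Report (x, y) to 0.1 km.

Distance from S−P lag: d = Δt · v_P v_S / (v_P − v_S) = Δt · (5.87·3.85)/(5.87−3.85) ≈ 11.1879·Δt.
So d_STA_01 = 173.90, d_STA_02 = 77.22, d_STA_03 = 215.79 km.
Circle about each station: (x + 126.5)² + (y + 53.3)² = 173.90²; (x + 30.9)² + (y + 71.2)² = 77.22²; (x + 112.7)² + (y − 73.0)² = 215.79².
Subtracting pairs of circle equations eliminates x²+y² and gives linear equations (the radical axes):
191.2 x − 35.8 y = 11459.39
27.6 x + 252.6 y = -17136.96
Solving the 2×2 system: x ≈ 46.3, y ≈ -72.9 km.
Check against STA_01 (with the unrounded x, y): √((x + 126.5)²+(y + 53.3)²) = 173.89 ≈ 173.90 km. ✓

46.3 km east, -72.9 km north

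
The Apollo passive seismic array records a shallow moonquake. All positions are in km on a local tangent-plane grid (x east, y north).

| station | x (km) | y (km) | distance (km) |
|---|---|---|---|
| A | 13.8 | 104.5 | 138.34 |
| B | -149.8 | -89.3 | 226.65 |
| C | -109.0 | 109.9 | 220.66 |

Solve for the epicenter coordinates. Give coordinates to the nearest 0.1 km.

Circle about each station: (x − 13.8)² + (y − 104.5)² = 138.34²; (x + 149.8)² + (y + 89.3)² = 226.65²; (x + 109.0)² + (y − 109.9)² = 220.66².
Subtracting the A equation from the B and C equations removes the quadratic terms:
-327.2 x − 387.6 y = -12928.43
-245.6 x + 10.8 y = -16704.56
Solving the 2×2 system: x ≈ 67.0, y ≈ -23.2 km.

67.0 km east, -23.2 km north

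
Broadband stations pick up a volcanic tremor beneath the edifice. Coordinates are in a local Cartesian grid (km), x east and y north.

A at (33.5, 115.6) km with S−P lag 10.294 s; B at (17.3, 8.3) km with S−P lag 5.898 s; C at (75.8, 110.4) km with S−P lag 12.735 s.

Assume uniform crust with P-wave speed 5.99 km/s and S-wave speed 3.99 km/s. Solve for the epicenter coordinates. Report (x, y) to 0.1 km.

-50.9 km east, 26.1 km north

Distance from S−P lag: d = Δt · v_P v_S / (v_P − v_S) = Δt · (5.99·3.99)/(5.99−3.99) ≈ 11.9501·Δt.
So d_A = 123.01, d_B = 70.48, d_C = 152.18 km.
Circle about each station: (x − 33.5)² + (y − 115.6)² = 123.01²; (x − 17.3)² + (y − 8.3)² = 70.48²; (x − 75.8)² + (y − 110.4)² = 152.18².
Subtracting pairs of circle equations eliminates x²+y² and gives linear equations (the radical axes):
-32.4 x − 214.6 y = -3953.40
84.6 x − 10.4 y = -4579.10
Solving the 2×2 system: x ≈ -50.9, y ≈ 26.1 km.
Check against A (with the unrounded x, y): √((x − 33.5)²+(y − 115.6)²) = 123.02 ≈ 123.01 km. ✓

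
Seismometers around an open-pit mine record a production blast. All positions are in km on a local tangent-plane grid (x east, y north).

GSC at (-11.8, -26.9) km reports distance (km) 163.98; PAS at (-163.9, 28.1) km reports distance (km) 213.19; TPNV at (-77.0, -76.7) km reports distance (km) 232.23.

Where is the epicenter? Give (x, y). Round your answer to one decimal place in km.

(21.3, 133.7)

Circle about each station: (x + 11.8)² + (y + 26.9)² = 163.98²; (x + 163.9)² + (y − 28.1)² = 213.19²; (x + 77.0)² + (y + 76.7)² = 232.23².
Subtracting the GSC equation from the PAS and TPNV equations removes the quadratic terms:
-304.2 x + 110.0 y = 8229.43
-130.4 x − 99.6 y = -16092.29
Solving the 2×2 system: x ≈ 21.3, y ≈ 133.7 km.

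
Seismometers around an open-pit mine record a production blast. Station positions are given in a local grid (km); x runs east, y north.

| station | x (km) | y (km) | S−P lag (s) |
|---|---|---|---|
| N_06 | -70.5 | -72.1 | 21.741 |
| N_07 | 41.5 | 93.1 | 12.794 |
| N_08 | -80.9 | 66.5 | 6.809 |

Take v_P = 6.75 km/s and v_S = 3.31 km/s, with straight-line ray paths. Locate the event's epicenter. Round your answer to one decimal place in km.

x ≈ -36.7 km, y ≈ 65.0 km

Distance from S−P lag: d = Δt · v_P v_S / (v_P − v_S) = Δt · (6.75·3.31)/(6.75−3.31) ≈ 6.4949·Δt.
So d_N_06 = 141.21, d_N_07 = 83.10, d_N_08 = 44.22 km.
Circle about each station: (x + 70.5)² + (y + 72.1)² = 141.21²; (x − 41.5)² + (y − 93.1)² = 83.10²; (x + 80.9)² + (y − 66.5)² = 44.22².
Subtracting pairs of circle equations eliminates x²+y² and gives linear equations (the radical axes):
224.0 x + 330.4 y = 13255.85
-20.8 x + 277.2 y = 18783.26
Solving the 2×2 system: x ≈ -36.7, y ≈ 65.0 km.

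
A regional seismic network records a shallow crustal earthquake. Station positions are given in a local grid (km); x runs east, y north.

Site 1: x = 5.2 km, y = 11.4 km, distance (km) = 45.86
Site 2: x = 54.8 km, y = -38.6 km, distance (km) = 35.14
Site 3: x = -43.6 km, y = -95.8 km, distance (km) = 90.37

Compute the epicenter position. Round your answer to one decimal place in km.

(20.3, -31.9)

Circle about each station: (x − 5.2)² + (y − 11.4)² = 45.86²; (x − 54.8)² + (y + 38.6)² = 35.14²; (x + 43.6)² + (y + 95.8)² = 90.37².
Subtracting pairs of circle equations eliminates x²+y² and gives linear equations (the radical axes):
99.2 x − 100.0 y = 5204.32
-97.6 x − 214.4 y = 4858.00
Solving the 2×2 system: x ≈ 20.3, y ≈ -31.9 km.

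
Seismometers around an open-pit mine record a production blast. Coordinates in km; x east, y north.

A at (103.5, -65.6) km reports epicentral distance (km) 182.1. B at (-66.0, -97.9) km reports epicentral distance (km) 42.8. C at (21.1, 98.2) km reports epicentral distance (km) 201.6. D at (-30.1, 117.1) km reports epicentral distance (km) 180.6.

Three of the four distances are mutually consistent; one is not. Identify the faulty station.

C

Solve using three stations at a time. Using A, B, D (subtract circle equations pairwise → linear system) gives (x, y) ≈ (-78.4, -56.9).
Distances from that point to each station vs reported:
  A: calculated 182.1 vs reported 182.1 → residual 0.0 km
  B: calculated 42.8 vs reported 42.8 → residual 0.0 km
  C: calculated 184.3 vs reported 201.6 → residual 17.3 km
  D: calculated 180.6 vs reported 180.6 → residual 0.0 km
A, B, D are mutually consistent (residuals ≈ 0); C is off by 17.3 km.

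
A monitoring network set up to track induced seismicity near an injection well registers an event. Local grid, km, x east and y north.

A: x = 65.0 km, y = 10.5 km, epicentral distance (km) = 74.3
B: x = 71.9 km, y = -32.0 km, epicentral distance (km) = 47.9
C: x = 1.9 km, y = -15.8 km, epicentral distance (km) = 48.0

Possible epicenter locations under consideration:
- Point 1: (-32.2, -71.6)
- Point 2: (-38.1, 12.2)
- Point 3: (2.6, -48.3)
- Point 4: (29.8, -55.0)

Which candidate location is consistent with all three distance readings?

For each candidate, compare |candidate − station| to the reported distance:
Point 1: residuals A 52.9, B 63.5, C 17.4 → max 63.5 km
Point 2: residuals A 28.8, B 70.6, C 0.8 → max 70.6 km
Point 3: residuals A 11.4, B 23.3, C 15.5 → max 23.3 km
Point 4: residuals A 0.1, B 0.1, C 0.1 → max 0.1 km
Only Point 4 has all residuals ≈ 0.

Point 4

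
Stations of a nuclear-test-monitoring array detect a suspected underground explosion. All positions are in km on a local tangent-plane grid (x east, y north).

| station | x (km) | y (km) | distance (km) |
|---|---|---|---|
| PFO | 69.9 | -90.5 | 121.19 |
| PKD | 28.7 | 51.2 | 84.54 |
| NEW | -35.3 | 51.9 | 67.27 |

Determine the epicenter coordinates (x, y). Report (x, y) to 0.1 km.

Circle about each station: (x − 69.9)² + (y + 90.5)² = 121.19²; (x − 28.7)² + (y − 51.2)² = 84.54²; (x + 35.3)² + (y − 51.9)² = 67.27².
Subtracting pairs of circle equations eliminates x²+y² and gives linear equations (the radical axes):
-82.4 x + 283.4 y = -2091.13
-210.4 x + 284.8 y = 1025.20
Solving the 2×2 system: x ≈ -24.5, y ≈ -14.5 km.

(-24.5, -14.5)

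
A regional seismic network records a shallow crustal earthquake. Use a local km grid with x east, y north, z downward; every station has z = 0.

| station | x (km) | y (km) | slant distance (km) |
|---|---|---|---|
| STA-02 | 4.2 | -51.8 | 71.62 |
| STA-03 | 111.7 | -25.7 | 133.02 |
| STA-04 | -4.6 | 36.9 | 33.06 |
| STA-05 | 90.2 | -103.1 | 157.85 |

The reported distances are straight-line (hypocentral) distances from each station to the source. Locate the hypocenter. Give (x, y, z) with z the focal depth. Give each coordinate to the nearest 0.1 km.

Each station gives a sphere (x−x_i)² + (y−y_i)² + z² = d_i² (stations at z=0).
Subtracting the STA-02 sphere from STA-03 and STA-04: z² cancels, leaving linear equations in x and y:
215.0 x + 52.2 y = -2128.40
-17.6 x + 177.4 y = 2718.35
Solving: x ≈ -13.300, y ≈ 14.004 km (keep extra digits for the depth step; rounded: -13.3, 14.0).
Then from the STA-02 sphere: z² = 71.62² − (x − 4.2)² − (y + 51.8)² with x = -13.300, y = 14.004, so z ≈ 22.204 ≈ 22.2 km.

(-13.3, 14.0, 22.2)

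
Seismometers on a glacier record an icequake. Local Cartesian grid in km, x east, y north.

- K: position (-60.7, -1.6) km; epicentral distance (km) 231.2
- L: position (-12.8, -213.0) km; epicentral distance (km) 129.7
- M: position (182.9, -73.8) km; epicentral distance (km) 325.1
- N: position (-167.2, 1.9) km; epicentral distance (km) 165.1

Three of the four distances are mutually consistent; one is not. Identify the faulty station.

Solve using three stations at a time. Using L, M, N (subtract circle equations pairwise → linear system) gives (x, y) ≈ (-130.8, -159.1).
Distances from that point to each station vs reported:
  K: calculated 172.4 vs reported 231.2 → residual 58.8 km
  L: calculated 129.7 vs reported 129.7 → residual 0.0 km
  M: calculated 325.1 vs reported 325.1 → residual 0.0 km
  N: calculated 165.1 vs reported 165.1 → residual 0.0 km
L, M, N are mutually consistent (residuals ≈ 0); K is off by 58.8 km.

K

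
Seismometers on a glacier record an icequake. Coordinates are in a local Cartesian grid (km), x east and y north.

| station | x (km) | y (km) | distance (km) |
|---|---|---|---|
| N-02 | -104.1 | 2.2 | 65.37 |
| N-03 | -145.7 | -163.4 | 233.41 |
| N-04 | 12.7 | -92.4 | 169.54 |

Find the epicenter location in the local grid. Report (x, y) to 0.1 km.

-68.0 km east, 56.7 km north

Circle about each station: (x + 104.1)² + (y − 2.2)² = 65.37²; (x + 145.7)² + (y + 163.4)² = 233.41²; (x − 12.7)² + (y + 92.4)² = 169.54².
Subtracting pairs of circle equations eliminates x²+y² and gives linear equations (the radical axes):
-83.2 x − 331.2 y = -13120.59
233.6 x − 189.2 y = -26613.17
Solving the 2×2 system: x ≈ -68.0, y ≈ 56.7 km.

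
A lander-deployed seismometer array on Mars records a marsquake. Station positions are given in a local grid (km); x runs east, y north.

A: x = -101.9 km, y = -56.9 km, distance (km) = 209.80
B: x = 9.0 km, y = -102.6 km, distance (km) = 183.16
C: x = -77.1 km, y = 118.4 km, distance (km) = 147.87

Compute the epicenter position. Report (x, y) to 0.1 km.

Circle about each station: (x + 101.9)² + (y + 56.9)² = 209.80²; (x − 9.0)² + (y + 102.6)² = 183.16²; (x + 77.1)² + (y − 118.4)² = 147.87².
Subtracting pairs of circle equations eliminates x²+y² and gives linear equations (the radical axes):
221.8 x − 91.4 y = 7454.99
49.6 x + 350.6 y = 28492.25
Solving the 2×2 system: x ≈ 63.4, y ≈ 72.3 km.
Check against A (with the unrounded x, y): √((x + 101.9)²+(y + 56.9)²) = 209.80 ≈ 209.80 km. ✓

x ≈ 63.4 km, y ≈ 72.3 km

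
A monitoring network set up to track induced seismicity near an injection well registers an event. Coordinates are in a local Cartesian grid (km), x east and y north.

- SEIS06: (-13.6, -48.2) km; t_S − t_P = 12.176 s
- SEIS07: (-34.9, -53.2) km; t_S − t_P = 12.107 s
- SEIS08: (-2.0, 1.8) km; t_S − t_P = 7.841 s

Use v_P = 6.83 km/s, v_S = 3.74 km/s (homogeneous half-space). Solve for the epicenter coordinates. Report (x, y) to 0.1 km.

Distance from S−P lag: d = Δt · v_P v_S / (v_P − v_S) = Δt · (6.83·3.74)/(6.83−3.74) ≈ 8.2667·Δt.
So d_SEIS06 = 100.66, d_SEIS07 = 100.09, d_SEIS08 = 64.82 km.
Circle about each station: (x + 13.6)² + (y + 48.2)² = 100.66²; (x + 34.9)² + (y + 53.2)² = 100.09²; (x + 2.0)² + (y − 1.8)² = 64.82².
Subtracting the SEIS06 equation from the SEIS07 and SEIS08 equations removes the quadratic terms:
-42.6 x − 10.0 y = 1654.48
23.2 x + 100.0 y = 3429.84
Solving the 2×2 system: x ≈ -49.6, y ≈ 45.8 km.

(-49.6, 45.8)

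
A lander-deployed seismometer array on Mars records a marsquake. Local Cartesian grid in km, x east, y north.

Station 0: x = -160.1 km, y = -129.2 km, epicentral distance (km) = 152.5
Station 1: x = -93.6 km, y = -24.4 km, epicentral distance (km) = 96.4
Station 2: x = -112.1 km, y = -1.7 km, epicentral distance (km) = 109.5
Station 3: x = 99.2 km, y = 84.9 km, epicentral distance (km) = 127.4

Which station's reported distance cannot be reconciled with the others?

Station 0

Solve using three stations at a time. Using Station 1, Station 2, Station 3 (subtract circle equations pairwise → linear system) gives (x, y) ≈ (-3.1, 8.9).
Distances from that point to each station vs reported:
  Station 0: calculated 209.1 vs reported 152.5 → residual 56.6 km
  Station 1: calculated 96.5 vs reported 96.4 → residual 0.1 km
  Station 2: calculated 109.5 vs reported 109.5 → residual 0.0 km
  Station 3: calculated 127.4 vs reported 127.4 → residual 0.0 km
Station 1, Station 2, Station 3 are mutually consistent (residuals ≈ 0); Station 0 is off by 56.6 km.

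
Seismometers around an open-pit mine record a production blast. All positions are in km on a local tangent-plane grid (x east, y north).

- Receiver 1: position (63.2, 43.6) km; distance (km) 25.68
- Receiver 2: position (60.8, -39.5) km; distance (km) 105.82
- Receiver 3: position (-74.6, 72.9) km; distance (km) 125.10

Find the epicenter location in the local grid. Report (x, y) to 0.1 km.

x ≈ 50.3 km, y ≈ 65.8 km

Circle about each station: (x − 63.2)² + (y − 43.6)² = 25.68²; (x − 60.8)² + (y + 39.5)² = 105.82²; (x + 74.6)² + (y − 72.9)² = 125.10².
Subtracting the Receiver 1 equation from the Receiver 2 and Receiver 3 equations removes the quadratic terms:
-4.8 x − 166.2 y = -11176.72
-275.6 x + 58.6 y = -10006.18
Solving the 2×2 system: x ≈ 50.3, y ≈ 65.8 km.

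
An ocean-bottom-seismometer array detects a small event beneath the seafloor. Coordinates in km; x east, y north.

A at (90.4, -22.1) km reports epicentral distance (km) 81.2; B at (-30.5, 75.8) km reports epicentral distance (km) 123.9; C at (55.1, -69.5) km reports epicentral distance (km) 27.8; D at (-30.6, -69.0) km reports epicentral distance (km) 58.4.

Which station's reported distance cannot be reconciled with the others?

B

Solve using three stations at a time. Using A, C, D (subtract circle equations pairwise → linear system) gives (x, y) ≈ (27.6, -73.6).
Distances from that point to each station vs reported:
  A: calculated 81.2 vs reported 81.2 → residual 0.0 km
  B: calculated 160.3 vs reported 123.9 → residual 36.4 km
  C: calculated 27.8 vs reported 27.8 → residual 0.0 km
  D: calculated 58.4 vs reported 58.4 → residual 0.0 km
A, C, D are mutually consistent (residuals ≈ 0); B is off by 36.4 km.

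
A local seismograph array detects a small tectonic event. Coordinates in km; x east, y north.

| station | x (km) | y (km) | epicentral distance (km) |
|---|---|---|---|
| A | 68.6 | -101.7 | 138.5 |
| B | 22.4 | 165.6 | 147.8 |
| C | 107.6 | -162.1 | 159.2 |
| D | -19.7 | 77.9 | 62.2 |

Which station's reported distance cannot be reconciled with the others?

C

Solve using three stations at a time. Using A, B, D (subtract circle equations pairwise → linear system) gives (x, y) ≈ (1.2, 19.3).
Distances from that point to each station vs reported:
  A: calculated 138.5 vs reported 138.5 → residual 0.0 km
  B: calculated 147.8 vs reported 147.8 → residual 0.0 km
  C: calculated 210.3 vs reported 159.2 → residual 51.1 km
  D: calculated 62.2 vs reported 62.2 → residual 0.0 km
A, B, D are mutually consistent (residuals ≈ 0); C is off by 51.1 km.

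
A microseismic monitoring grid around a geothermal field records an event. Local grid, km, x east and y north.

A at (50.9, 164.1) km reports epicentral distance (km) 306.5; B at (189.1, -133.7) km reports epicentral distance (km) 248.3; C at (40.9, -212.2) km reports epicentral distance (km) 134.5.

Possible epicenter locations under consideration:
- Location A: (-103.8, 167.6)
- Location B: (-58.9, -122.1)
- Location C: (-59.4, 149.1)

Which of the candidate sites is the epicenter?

Location B

For each candidate, compare |candidate − station| to the reported distance:
Location A: residuals A 151.8, B 171.9, C 271.9 → max 271.9 km
Location B: residuals A 0.0, B 0.0, C 0.0 → max 0.0 km
Location C: residuals A 195.2, B 128.2, C 240.5 → max 240.5 km
Only Location B has all residuals ≈ 0.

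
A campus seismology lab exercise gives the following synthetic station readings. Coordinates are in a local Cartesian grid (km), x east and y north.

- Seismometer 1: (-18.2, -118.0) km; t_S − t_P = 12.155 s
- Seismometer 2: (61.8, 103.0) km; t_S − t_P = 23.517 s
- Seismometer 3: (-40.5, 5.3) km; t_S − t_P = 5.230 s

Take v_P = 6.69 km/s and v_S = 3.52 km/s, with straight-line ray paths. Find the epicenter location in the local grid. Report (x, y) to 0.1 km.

x ≈ -48.1 km, y ≈ -32.8 km

Distance from S−P lag: d = Δt · v_P v_S / (v_P − v_S) = Δt · (6.69·3.52)/(6.69−3.52) ≈ 7.4286·Δt.
So d_Seismometer 1 = 90.30, d_Seismometer 2 = 174.70, d_Seismometer 3 = 38.85 km.
Circle about each station: (x + 18.2)² + (y + 118.0)² = 90.30²; (x − 61.8)² + (y − 103.0)² = 174.70²; (x + 40.5)² + (y − 5.3)² = 38.85².
Subtracting the Seismometer 1 equation from the Seismometer 2 and Seismometer 3 equations removes the quadratic terms:
160.0 x + 442.0 y = -22193.00
-44.6 x + 246.6 y = -5942.13
Solving the 2×2 system: x ≈ -48.1, y ≈ -32.8 km.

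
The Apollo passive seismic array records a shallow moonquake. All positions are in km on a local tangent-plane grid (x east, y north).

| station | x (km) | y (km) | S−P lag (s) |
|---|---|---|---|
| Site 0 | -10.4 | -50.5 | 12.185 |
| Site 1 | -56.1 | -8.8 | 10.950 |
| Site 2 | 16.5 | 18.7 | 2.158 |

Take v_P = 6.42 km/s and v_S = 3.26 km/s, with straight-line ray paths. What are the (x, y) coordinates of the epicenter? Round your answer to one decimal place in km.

Distance from S−P lag: d = Δt · v_P v_S / (v_P − v_S) = Δt · (6.42·3.26)/(6.42−3.26) ≈ 6.6232·Δt.
So d_Site 0 = 80.70, d_Site 1 = 72.52, d_Site 2 = 14.29 km.
Circle about each station: (x + 10.4)² + (y + 50.5)² = 80.70²; (x + 56.1)² + (y + 8.8)² = 72.52²; (x − 16.5)² + (y − 18.7)² = 14.29².
Subtracting the Site 0 equation from the Site 1 and Site 2 equations removes the quadratic terms:
-91.4 x + 83.4 y = 1819.58
53.8 x + 138.4 y = 4271.82
Solving the 2×2 system: x ≈ 6.1, y ≈ 28.5 km.

x ≈ 6.1 km, y ≈ 28.5 km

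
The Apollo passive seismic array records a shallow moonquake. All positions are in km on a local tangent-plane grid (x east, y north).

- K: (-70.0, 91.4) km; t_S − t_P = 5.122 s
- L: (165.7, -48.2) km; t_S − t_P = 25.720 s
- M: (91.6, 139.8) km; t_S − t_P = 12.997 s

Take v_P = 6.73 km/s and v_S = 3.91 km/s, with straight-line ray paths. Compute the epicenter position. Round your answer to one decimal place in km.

Distance from S−P lag: d = Δt · v_P v_S / (v_P − v_S) = Δt · (6.73·3.91)/(6.73−3.91) ≈ 9.3313·Δt.
So d_K = 47.79, d_L = 240.00, d_M = 121.28 km.
Circle about each station: (x + 70.0)² + (y − 91.4)² = 47.79²; (x − 165.7)² + (y + 48.2)² = 240.00²; (x − 91.6)² + (y − 139.8)² = 121.28².
Subtracting pairs of circle equations eliminates x²+y² and gives linear equations (the radical axes):
471.4 x − 279.2 y = -38790.35
323.2 x + 96.8 y = 2255.69
Solving the 2×2 system: x ≈ -23.0, y ≈ 100.1 km.

x ≈ -23.0 km, y ≈ 100.1 km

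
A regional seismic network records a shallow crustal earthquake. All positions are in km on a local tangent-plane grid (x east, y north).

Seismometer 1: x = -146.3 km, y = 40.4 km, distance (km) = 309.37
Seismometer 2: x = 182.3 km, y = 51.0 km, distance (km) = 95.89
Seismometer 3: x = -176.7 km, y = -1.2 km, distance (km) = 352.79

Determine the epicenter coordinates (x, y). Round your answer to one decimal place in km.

Circle about each station: (x + 146.3)² + (y − 40.4)² = 309.37²; (x − 182.3)² + (y − 51.0)² = 95.89²; (x + 176.7)² + (y + 1.2)² = 352.79².
Subtracting pairs of circle equations eliminates x²+y² and gives linear equations (the radical axes):
657.2 x + 21.2 y = 99313.34
-60.8 x − 83.2 y = -20562.51
Solving the 2×2 system: x ≈ 146.6, y ≈ 140.0 km.
Check against Seismometer 1 (with the unrounded x, y): √((x + 146.3)²+(y − 40.4)²) = 309.38 ≈ 309.37 km. ✓

x ≈ 146.6 km, y ≈ 140.0 km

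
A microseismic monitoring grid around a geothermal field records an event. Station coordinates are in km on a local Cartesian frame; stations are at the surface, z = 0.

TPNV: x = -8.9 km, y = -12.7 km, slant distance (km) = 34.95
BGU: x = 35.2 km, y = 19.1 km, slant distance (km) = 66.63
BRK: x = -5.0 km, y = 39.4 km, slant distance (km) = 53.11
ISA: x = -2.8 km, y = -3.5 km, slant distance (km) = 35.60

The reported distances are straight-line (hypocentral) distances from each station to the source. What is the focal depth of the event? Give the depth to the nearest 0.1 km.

Each station gives a sphere (x−x_i)² + (y−y_i)² + z² = d_i² (stations at z=0).
Subtracting the TPNV sphere from BGU and BRK: z² cancels, leaving linear equations in x and y:
88.2 x + 63.6 y = -1854.70
7.8 x + 104.2 y = -262.31
Solving: x ≈ -20.309, y ≈ -0.997 km (keep extra digits for the depth step; rounded: -20.3, -1.0).
Then from the TPNV sphere: z² = 34.95² − (x + 8.9)² − (y + 12.7)² with x = -20.309, y = -0.997, so z ≈ 30.893 ≈ 30.9 km.

z ≈ 30.9 km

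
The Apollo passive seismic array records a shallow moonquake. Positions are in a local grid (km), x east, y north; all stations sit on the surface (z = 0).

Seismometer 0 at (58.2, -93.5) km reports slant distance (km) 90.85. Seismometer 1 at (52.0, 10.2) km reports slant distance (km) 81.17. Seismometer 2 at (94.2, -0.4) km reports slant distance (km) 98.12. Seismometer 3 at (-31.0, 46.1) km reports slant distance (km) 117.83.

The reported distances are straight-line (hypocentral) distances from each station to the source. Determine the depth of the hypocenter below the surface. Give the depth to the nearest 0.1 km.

z ≈ 62.4 km

Each station gives a sphere (x−x_i)² + (y−y_i)² + z² = d_i² (stations at z=0).
Subtracting the Seismometer 0 sphere from Seismometer 1 and Seismometer 2: z² cancels, leaving linear equations in x and y:
-12.4 x + 207.4 y = -7656.30
72.0 x + 186.2 y = -4629.50
Solving: x ≈ 26.995, y ≈ -35.302 km (keep extra digits for the depth step; rounded: 27.0, -35.3).
Then from the Seismometer 0 sphere: z² = 90.85² − (x − 58.2)² − (y + 93.5)² with x = 26.995, y = -35.302, so z ≈ 62.394 ≈ 62.4 km.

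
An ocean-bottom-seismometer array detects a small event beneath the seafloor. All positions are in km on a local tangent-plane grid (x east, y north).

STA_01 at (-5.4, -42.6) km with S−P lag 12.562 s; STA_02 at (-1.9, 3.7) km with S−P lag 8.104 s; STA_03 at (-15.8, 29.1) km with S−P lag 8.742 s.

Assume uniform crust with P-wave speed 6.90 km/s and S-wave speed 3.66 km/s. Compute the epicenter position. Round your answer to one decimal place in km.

x ≈ 51.9 km, y ≈ 36.8 km

Distance from S−P lag: d = Δt · v_P v_S / (v_P − v_S) = Δt · (6.90·3.66)/(6.90−3.66) ≈ 7.7944·Δt.
So d_STA_01 = 97.91, d_STA_02 = 63.17, d_STA_03 = 68.14 km.
Circle about each station: (x + 5.4)² + (y + 42.6)² = 97.91²; (x + 1.9)² + (y − 3.7)² = 63.17²; (x + 15.8)² + (y − 29.1)² = 68.14².
Subtracting the STA_01 equation from the STA_02 and STA_03 equations removes the quadratic terms:
7.0 x + 92.6 y = 3769.30
-20.8 x + 143.4 y = 4195.84
Solving the 2×2 system: x ≈ 51.9, y ≈ 36.8 km.
Check against STA_01 (with the unrounded x, y): √((x + 5.4)²+(y + 42.6)²) = 97.89 ≈ 97.91 km. ✓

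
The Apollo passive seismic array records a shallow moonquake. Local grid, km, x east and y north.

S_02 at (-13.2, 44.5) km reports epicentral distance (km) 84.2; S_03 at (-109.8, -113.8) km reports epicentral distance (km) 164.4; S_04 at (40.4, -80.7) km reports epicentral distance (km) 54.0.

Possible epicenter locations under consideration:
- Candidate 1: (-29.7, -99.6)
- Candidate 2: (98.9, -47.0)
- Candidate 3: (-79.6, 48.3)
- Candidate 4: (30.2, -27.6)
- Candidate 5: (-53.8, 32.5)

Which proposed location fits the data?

Candidate 4

For each candidate, compare |candidate − station| to the reported distance:
Candidate 1: residuals S_02 60.8, S_03 83.1, S_04 18.6 → max 83.1 km
Candidate 2: residuals S_02 60.5, S_03 54.7, S_04 13.5 → max 60.5 km
Candidate 3: residuals S_02 17.7, S_03 0.5, S_04 122.2 → max 122.2 km
Candidate 4: residuals S_02 0.0, S_03 0.0, S_04 0.1 → max 0.1 km
Candidate 5: residuals S_02 41.9, S_03 7.7, S_04 93.3 → max 93.3 km
Only Candidate 4 has all residuals ≈ 0.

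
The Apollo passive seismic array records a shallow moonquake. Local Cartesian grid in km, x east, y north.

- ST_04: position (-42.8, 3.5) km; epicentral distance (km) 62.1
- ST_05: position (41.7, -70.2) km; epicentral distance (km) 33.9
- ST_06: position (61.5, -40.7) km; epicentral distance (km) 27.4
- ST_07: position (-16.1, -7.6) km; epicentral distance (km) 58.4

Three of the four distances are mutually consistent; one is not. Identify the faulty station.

ST_04

Solve using three stations at a time. Using ST_05, ST_06, ST_07 (subtract circle equations pairwise → linear system) gives (x, y) ≈ (34.3, -37.1).
Distances from that point to each station vs reported:
  ST_04: calculated 87.1 vs reported 62.1 → residual 25.0 km
  ST_05: calculated 33.9 vs reported 33.9 → residual 0.0 km
  ST_06: calculated 27.4 vs reported 27.4 → residual 0.0 km
  ST_07: calculated 58.4 vs reported 58.4 → residual 0.0 km
ST_05, ST_06, ST_07 are mutually consistent (residuals ≈ 0); ST_04 is off by 25.0 km.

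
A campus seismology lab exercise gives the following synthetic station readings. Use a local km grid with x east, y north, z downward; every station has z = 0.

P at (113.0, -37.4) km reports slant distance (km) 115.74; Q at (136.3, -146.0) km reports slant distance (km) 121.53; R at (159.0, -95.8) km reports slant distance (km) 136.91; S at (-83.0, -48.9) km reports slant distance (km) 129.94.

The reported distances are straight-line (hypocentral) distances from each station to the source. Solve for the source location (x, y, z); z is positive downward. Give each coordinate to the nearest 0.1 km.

Each station gives a sphere (x−x_i)² + (y−y_i)² + z² = d_i² (stations at z=0).
Subtracting the P sphere from Q and R: z² cancels, leaving linear equations in x and y:
46.6 x − 217.2 y = 24352.14
92.0 x − 116.8 y = 14942.28
Solving: x ≈ 27.589, y ≈ -106.199 km (keep extra digits for the depth step; rounded: 27.6, -106.2).
Then from the P sphere: z² = 115.74² − (x − 113.0)² − (y + 37.4)² with x = 27.589, y = -106.199, so z ≈ 36.978 ≈ 37.0 km.

(27.6, -106.2, 37.0)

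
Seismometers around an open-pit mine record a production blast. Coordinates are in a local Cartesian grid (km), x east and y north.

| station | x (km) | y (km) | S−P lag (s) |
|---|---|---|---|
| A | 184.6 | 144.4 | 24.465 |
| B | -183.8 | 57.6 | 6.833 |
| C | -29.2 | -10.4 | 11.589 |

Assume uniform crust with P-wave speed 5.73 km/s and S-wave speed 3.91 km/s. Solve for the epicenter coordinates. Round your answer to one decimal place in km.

-113.9 km east, 104.4 km north

Distance from S−P lag: d = Δt · v_P v_S / (v_P − v_S) = Δt · (5.73·3.91)/(5.73−3.91) ≈ 12.3101·Δt.
So d_A = 301.17, d_B = 84.11, d_C = 142.66 km.
Circle about each station: (x − 184.6)² + (y − 144.4)² = 301.17²; (x + 183.8)² + (y − 57.6)² = 84.11²; (x + 29.2)² + (y + 10.4)² = 142.66².
Subtracting the A equation from the B and C equations removes the quadratic terms:
-736.8 x − 173.6 y = 65800.56
-427.6 x − 309.6 y = 16383.77
Solving the 2×2 system: x ≈ -113.9, y ≈ 104.4 km.
Check against A (with the unrounded x, y): √((x − 184.6)²+(y − 144.4)²) = 301.17 ≈ 301.17 km. ✓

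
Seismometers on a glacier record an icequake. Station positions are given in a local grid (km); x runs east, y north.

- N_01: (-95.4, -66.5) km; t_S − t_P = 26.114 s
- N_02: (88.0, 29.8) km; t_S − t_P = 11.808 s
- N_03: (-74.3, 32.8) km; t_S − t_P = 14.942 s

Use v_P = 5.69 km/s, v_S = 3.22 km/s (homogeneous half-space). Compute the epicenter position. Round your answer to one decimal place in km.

Distance from S−P lag: d = Δt · v_P v_S / (v_P − v_S) = Δt · (5.69·3.22)/(5.69−3.22) ≈ 7.4177·Δt.
So d_N_01 = 193.71, d_N_02 = 87.59, d_N_03 = 110.84 km.
Circle about each station: (x + 95.4)² + (y + 66.5)² = 193.71²; (x − 88.0)² + (y − 29.8)² = 87.59²; (x + 74.3)² + (y − 32.8)² = 110.84².
Subtracting the N_01 equation from the N_02 and N_03 equations removes the quadratic terms:
366.8 x + 192.6 y = 24960.19
42.2 x + 198.6 y = 18310.98
Solving the 2×2 system: x ≈ 22.1, y ≈ 87.5 km.
Check against N_01 (with the unrounded x, y): √((x + 95.4)²+(y + 66.5)²) = 193.71 ≈ 193.71 km. ✓

22.1 km east, 87.5 km north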